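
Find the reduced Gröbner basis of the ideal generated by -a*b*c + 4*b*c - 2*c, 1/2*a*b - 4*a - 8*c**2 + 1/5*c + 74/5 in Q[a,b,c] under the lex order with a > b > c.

f_1 = -a*b*c + 4*b*c - 2*c, LT = a*b*c.
f_2 = 1/2*a*b - 4*a - 8*c**2 + 1/5*c + 74/5, LT = a*b.

S(f_1,f_2): lcm = a*b*c. S = 8*a*c - 4*b*c + 16*c**3 - 2/5*c**2 - 138/5*c.
  leading term a*c: no divisor's leading term divides it; move 8*a*c to the remainder.
  leading term b*c: no divisor's leading term divides it; move -4*b*c to the remainder.
  leading term c**3: no divisor's leading term divides it; move 16*c**3 to the remainder.
  leading term c**2: no divisor's leading term divides it; move -2/5*c**2 to the remainder.
  leading term c: no divisor's leading term divides it; move -138/5*c to the remainder.
  remainder 8*a*c - 4*b*c + 16*c**3 - 2/5*c**2 - 138/5*c ≠ 0; add g_3 = 8*a*c - 4*b*c + 16*c**3 - 2/5*c**2 - 138/5*c to the basis.

S(f_1,g_3): lcm = a*b*c. S = 1/2*b**2*c - 2*b*c**3 + 1/20*b*c**2 - 11/20*b*c + 2*c.
  leading term b**2*c: no divisor's leading term divides it; move 1/2*b**2*c to the remainder.
  leading term b*c**3: no divisor's leading term divides it; move -2*b*c**3 to the remainder.
  leading term b*c**2: no divisor's leading term divides it; move 1/20*b*c**2 to the remainder.
  leading term b*c: no divisor's leading term divides it; move -11/20*b*c to the remainder.
  leading term c: no divisor's leading term divides it; move 2*c to the remainder.
  remainder 1/2*b**2*c - 2*b*c**3 + 1/20*b*c**2 - 11/20*b*c + 2*c ≠ 0; add g_4 = 1/2*b**2*c - 2*b*c**3 + 1/20*b*c**2 - 11/20*b*c + 2*c to the basis.

The other S-polynomials (S(f_2,g_3), S(f_1,g_4), S(f_2,g_4), S(g_3,g_4)) all reduce to 0 modulo the current basis, so we have a Gröbner basis.
Inter-reduce: drop elements whose leading term is divisible by another's, tail-reduce, and make monic.

G = {a*b - 8*a - 16*c**2 + 2/5*c + 148/5, a*c - 1/2*b*c + 2*c**3 - 1/20*c**2 - 69/20*c, b**2*c - 4*b*c**3 + 1/10*b*c**2 - 11/10*b*c + 4*c}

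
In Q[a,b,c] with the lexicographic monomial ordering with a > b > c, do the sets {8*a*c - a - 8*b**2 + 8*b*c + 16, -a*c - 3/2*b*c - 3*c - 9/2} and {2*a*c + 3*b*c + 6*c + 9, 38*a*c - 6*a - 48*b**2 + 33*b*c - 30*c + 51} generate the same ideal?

Two ideals are equal iff their reduced Gröbner bases coincide (the reduced basis is unique for a fixed ordering).
Buchberger on the first generating set:
f_1 = 8*a*c - a - 8*b**2 + 8*b*c + 16, LT = a*c.
f_2 = -a*c - 3/2*b*c - 3*c - 9/2, LT = a*c.

S(f_1,f_2): lcm = a*c. S = -1/8*a - b**2 - 1/2*b*c - 3*c - 5/2.
  leading term a: no divisor's leading term divides it; move -1/8*a to the remainder.
  leading term b**2: no divisor's leading term divides it; move -b**2 to the remainder.
  leading term b*c: no divisor's leading term divides it; move -1/2*b*c to the remainder.
  leading term c: no divisor's leading term divides it; move -3*c to the remainder.
  leading term 1: no divisor's leading term divides it; move -5/2 to the remainder.
  remainder -1/8*a - b**2 - 1/2*b*c - 3*c - 5/2 ≠ 0; add g_3 = -1/8*a - b**2 - 1/2*b*c - 3*c - 5/2 to the basis.

S(f_1,g_3): lcm = a*c. S = -1/8*a - 8*b**2*c - b**2 - 4*b*c**2 + b*c - 24*c**2 - 20*c + 2.
  leading term a: subtract (1)·g_3 from -1/8*a - 8*b**2*c - b**2 - 4*b*c**2 + b*c - 24*c**2 - 20*c + 2 → -8*b**2*c - 4*b*c**2 + 3/2*b*c - 24*c**2 - 17*c + 9/2
  leading term b**2*c: no divisor's leading term divides it; move -8*b**2*c to the remainder.
  leading term b*c**2: no divisor's leading term divides it; move -4*b*c**2 to the remainder.
  leading term b*c: no divisor's leading term divides it; move 3/2*b*c to the remainder.
  leading term c**2: no divisor's leading term divides it; move -24*c**2 to the remainder.
  leading term c: no divisor's leading term divides it; move -17*c to the remainder.
  leading term 1: no divisor's leading term divides it; move 9/2 to the remainder.
  remainder -8*b**2*c - 4*b*c**2 + 3/2*b*c - 24*c**2 - 17*c + 9/2 ≠ 0; add g_4 = -8*b**2*c - 4*b*c**2 + 3/2*b*c - 24*c**2 - 17*c + 9/2 to the basis.

The other S-polynomials (S(f_2,g_3), S(f_1,g_4), S(f_2,g_4), S(g_3,g_4)) all reduce to 0 modulo the current basis, so we have a Gröbner basis.
Inter-reduce: drop elements whose leading term is divisible by another's, tail-reduce, and make monic.
Reduced Gröbner basis: {a + 8*b**2 + 4*b*c + 24*c + 20, b**2*c + 1/2*b*c**2 - 3/16*b*c + 3*c**2 + 17/8*c - 9/16}.

Buchberger on the second generating set:
h_1 = 2*a*c + 3*b*c + 6*c + 9, LT = a*c.
h_2 = 38*a*c - 6*a - 48*b**2 + 33*b*c - 30*c + 51, LT = a*c.

S(h_1,h_2): lcm = a*c. S = 3/19*a + 24/19*b**2 + 12/19*b*c + 72/19*c + 60/19.
  leading term a: no divisor's leading term divides it; move 3/19*a to the remainder.
  leading term b**2: no divisor's leading term divides it; move 24/19*b**2 to the remainder.
  leading term b*c: no divisor's leading term divides it; move 12/19*b*c to the remainder.
  leading term c: no divisor's leading term divides it; move 72/19*c to the remainder.
  leading term 1: no divisor's leading term divides it; move 60/19 to the remainder.
  remainder 3/19*a + 24/19*b**2 + 12/19*b*c + 72/19*c + 60/19 ≠ 0; add k_3 = 3/19*a + 24/19*b**2 + 12/19*b*c + 72/19*c + 60/19 to the basis.

S(h_1,k_3): lcm = a*c. S = -8*b**2*c - 4*b*c**2 + 3/2*b*c - 24*c**2 - 17*c + 9/2.
  leading term b**2*c: no divisor's leading term divides it; move -8*b**2*c to the remainder.
  leading term b*c**2: no divisor's leading term divides it; move -4*b*c**2 to the remainder.
  leading term b*c: no divisor's leading term divides it; move 3/2*b*c to the remainder.
  leading term c**2: no divisor's leading term divides it; move -24*c**2 to the remainder.
  leading term c: no divisor's leading term divides it; move -17*c to the remainder.
  leading term 1: no divisor's leading term divides it; move 9/2 to the remainder.
  remainder -8*b**2*c - 4*b*c**2 + 3/2*b*c - 24*c**2 - 17*c + 9/2 ≠ 0; add k_4 = -8*b**2*c - 4*b*c**2 + 3/2*b*c - 24*c**2 - 17*c + 9/2 to the basis.

The other S-polynomials (S(h_2,k_3), S(h_1,k_4), S(h_2,k_4), S(k_3,k_4)) all reduce to 0 modulo the current basis, so we have a Gröbner basis.
Inter-reduce: drop elements whose leading term is divisible by another's, tail-reduce, and make monic.
Reduced Gröbner basis: {a + 8*b**2 + 4*b*c + 24*c + 20, b**2*c + 1/2*b*c**2 - 3/16*b*c + 3*c**2 + 17/8*c - 9/16}.

The two bases agree; hence the ideals are identical.
The same test decides containment: I ⊆ J iff every generator of I reduces to 0 modulo a Gröbner basis of J.

Yes, the ideals are equal.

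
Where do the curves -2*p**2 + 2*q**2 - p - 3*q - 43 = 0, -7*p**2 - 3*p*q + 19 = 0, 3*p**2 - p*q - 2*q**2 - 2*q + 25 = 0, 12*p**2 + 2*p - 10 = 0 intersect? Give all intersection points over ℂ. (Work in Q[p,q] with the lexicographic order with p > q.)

{(-1, -4)}

Compute a lex Gröbner basis by Buchberger's algorithm.
f_1 = -2*p**2 - p + 2*q**2 - 3*q - 43, LT = p**2.
f_2 = -7*p**2 - 3*p*q + 19, LT = p**2.
f_3 = 3*p**2 - p*q - 2*q**2 - 2*q + 25, LT = p**2.
f_4 = 12*p**2 + 2*p - 10, LT = p**2.

S(f_1,f_2): lcm = p**2. S = -3/7*p*q + 1/2*p - q**2 + 3/2*q + 339/14.
  reduce S modulo (f_1, f_2, f_3, f_4):
  remainder -3/7*p*q + 1/2*p - q**2 + 3/2*q + 339/14 ≠ 0; add h_5 = -3/7*p*q + 1/2*p - q**2 + 3/2*q + 339/14 to the basis.

S(f_1,f_3): lcm = p**2. S = 1/3*p*q + 1/2*p - 1/3*q**2 + 13/6*q + 79/6.
  reduce S modulo (f_1, f_2, f_3, f_4, h_5):
  remainder 8/9*p - 10/9*q**2 + 10/3*q + 32 ≠ 0; add h_6 = 8/9*p - 10/9*q**2 + 10/3*q + 32 to the basis.

S(f_1,f_4): lcm = p**2. S = 1/3*p - q**2 + 3/2*q + 67/3.
  reduce S modulo (f_1, f_2, f_3, f_4, h_5, h_6):
  remainder -7/12*q**2 + 1/4*q + 31/3 ≠ 0; add h_7 = -7/12*q**2 + 1/4*q + 31/3 to the basis.

S(f_1,h_5): lcm = p**2*q. S = 7/6*p**2 - 7/3*p*q**2 + 4*p*q + 113/2*p - q**3 + 3/2*q**2 + 43/2*q.
  reduce S modulo (f_1, f_2, f_3, f_4, h_5, h_6, h_7):
  remainder -190709/882*q - 381418/441 ≠ 0; add h_8 = -190709/882*q - 381418/441 to the basis.

The other S-polynomials (S(f_2,f_3), S(f_2,f_4), S(f_3,f_4), S(f_2,h_5), S(f_3,h_5), S(f_4,h_5), S(f_1,h_6), S(f_2,h_6), S(f_3,h_6), S(f_4,h_6), S(h_5,h_6), S(f_1,h_7), S(f_2,h_7), S(f_3,h_7), S(f_4,h_7), S(h_5,h_7), S(h_6,h_7), S(f_1,h_8), S(f_2,h_8), S(f_3,h_8), S(f_4,h_8), S(h_5,h_8), S(h_6,h_8), S(h_7,h_8)) all reduce to 0 modulo the current basis, so we have a Gröbner basis.
Inter-reduce: drop elements whose leading term is divisible by another's, tail-reduce, and make monic.
Reduced Gröbner basis: {p + 1, q + 4}.

From the last basis element, q + 4 = 0, so q takes values in {-4}. Each choice, substituted upward through the basis, yields the corresponding point(s) of the solution set.
  q = -4: the earlier basis element becomes p + 1 = 0, giving p = -1 — point (-1, -4).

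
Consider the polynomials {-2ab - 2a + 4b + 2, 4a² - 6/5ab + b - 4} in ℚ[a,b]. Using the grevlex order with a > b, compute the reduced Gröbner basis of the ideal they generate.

The reduced Gröbner basis is the canonical form of the ideal for this ordering.

f_1 = -2ab - 2a + 4b + 2, LT = ab.
f_2 = 4a² - 6/5ab + b - 4, LT = a².

S(f_1,f_2): lcm = a²b. S = 3/10ab² + a² - 2ab - ¼b² - a + b.
  leading term ab²: subtract (-3/20b)·f_1 from 3/10ab² + a² - 2ab - ¼b² - a + b → a² - 23/10ab + 7/20b² - a + 13/10b
  leading term a²: subtract (¼)·f_2 from a² - 23/10ab + 7/20b² - a + 13/10b → -2ab + 7/20b² - a + 21/20b + 1
  leading term ab: subtract (1)·f_1 from -2ab + 7/20b² - a + 21/20b + 1 → 7/20b² + a - 59/20b - 1
  leading term b²: no divisor's leading term divides it; move 7/20b² to the remainder.
  leading term a: no divisor's leading term divides it; move a to the remainder.
  leading term b: no divisor's leading term divides it; move -59/20b to the remainder.
  leading term 1: no divisor's leading term divides it; move -1 to the remainder.
  remainder 7/20b² + a - 59/20b - 1 ≠ 0; add g_3 = 7/20b² + a - 59/20b - 1 to the basis.

S(f_1,g_3): lcm = ab². S = -20/7a² + 66/7ab - 2b² + 20/7a - b.
  leading term a²: subtract (-5/7)·f_2 from -20/7a² + 66/7ab - 2b² + 20/7a - b → 60/7ab - 2b² + 20/7a - 2/7b - 20/7
  leading term ab: subtract (-30/7)·f_1 from 60/7ab - 2b² + 20/7a - 2/7b - 20/7 → -2b² - 40/7a + 118/7b + 40/7
  leading term b²: subtract (-40/7)·g_3 from -2b² - 40/7a + 118/7b + 40/7 → 0
  remainder 0.

S(f_2,g_3): leading monomials are coprime, so the S-polynomial reduces to 0 (Buchberger's first criterion).
Every S-polynomial of the final basis reduces to 0, so we have a Gröbner basis.

G = {a² + 3/10a - 7/20b - 13/10, ab + a - 2b - 1, b² + 20/7a - 59/7b - 20/7}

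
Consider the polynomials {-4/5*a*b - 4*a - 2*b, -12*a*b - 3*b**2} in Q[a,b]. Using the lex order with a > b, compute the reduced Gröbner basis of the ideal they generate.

G = {a - 1/20*b**2 + 1/2*b, b**3 - 5*b**2}

This is the nonlinear analogue of row-reducing a linear system.

f_1 = -4/5*a*b - 4*a - 2*b, LT = a*b.
f_2 = -12*a*b - 3*b**2, LT = a*b.

S(f_1,f_2): lcm = a*b. S = 5*a - 1/4*b**2 + 5/2*b.
  leading term a: no divisor's leading term divides it; move 5*a to the remainder.
  leading term b**2: no divisor's leading term divides it; move -1/4*b**2 to the remainder.
  leading term b: no divisor's leading term divides it; move 5/2*b to the remainder.
  remainder 5*a - 1/4*b**2 + 5/2*b ≠ 0; add g_3 = 5*a - 1/4*b**2 + 5/2*b to the basis.

S(f_1,g_3): lcm = a*b. S = 5*a + 1/20*b**3 - 1/2*b**2 + 5/2*b.
  leading term a: subtract (1)·g_3 from 5*a + 1/20*b**3 - 1/2*b**2 + 5/2*b → 1/20*b**3 - 1/4*b**2
  leading term b**3: no divisor's leading term divides it; move 1/20*b**3 to the remainder.
  leading term b**2: no divisor's leading term divides it; move -1/4*b**2 to the remainder.
  remainder 1/20*b**3 - 1/4*b**2 ≠ 0; add g_4 = 1/20*b**3 - 1/4*b**2 to the basis.

S(f_2,g_3): lcm = a*b. S = 1/20*b**3 - 1/4*b**2.
  leading term b**3: subtract (1)·g_4 from 1/20*b**3 - 1/4*b**2 → 0
  remainder 0.

S(f_1,g_4): lcm = a*b**3. S = 10*a*b**2 + 5/2*b**3.
  leading term a*b**2: subtract (-25/2*b)·f_1 from 10*a*b**2 + 5/2*b**3 → -50*a*b + 5/2*b**3 - 25*b**2
  leading term a*b: subtract (125/2)·f_1 from -50*a*b + 5/2*b**3 - 25*b**2 → 250*a + 5/2*b**3 - 25*b**2 + 125*b
  leading term a: subtract (50)·g_3 from 250*a + 5/2*b**3 - 25*b**2 + 125*b → 5/2*b**3 - 25/2*b**2
  leading term b**3: subtract (50)·g_4 from 5/2*b**3 - 25/2*b**2 → 0
  remainder 0.

S(f_2,g_4): lcm = a*b**3. S = 5*a*b**2 + 1/4*b**4.
  leading term a*b**2: subtract (-25/4*b)·f_1 from 5*a*b**2 + 1/4*b**4 → -25*a*b + 1/4*b**4 - 25/2*b**2
  leading term a*b: subtract (125/4)·f_1 from -25*a*b + 1/4*b**4 - 25/2*b**2 → 125*a + 1/4*b**4 - 25/2*b**2 + 125/2*b
  leading term a: subtract (25)·g_3 from 125*a + 1/4*b**4 - 25/2*b**2 + 125/2*b → 1/4*b**4 - 25/4*b**2
  leading term b**4: subtract (5*b)·g_4 from 1/4*b**4 - 25/4*b**2 → 5/4*b**3 - 25/4*b**2
  leading term b**3: subtract (25)·g_4 from 5/4*b**3 - 25/4*b**2 → 0
  remainder 0.

S(g_3,g_4): leading monomials are coprime, so the S-polynomial reduces to 0 (Buchberger's first criterion).
Every S-polynomial of the final basis reduces to 0, so we have a Gröbner basis.
Inter-reduce: drop elements whose leading term is divisible by another's, tail-reduce, and make monic.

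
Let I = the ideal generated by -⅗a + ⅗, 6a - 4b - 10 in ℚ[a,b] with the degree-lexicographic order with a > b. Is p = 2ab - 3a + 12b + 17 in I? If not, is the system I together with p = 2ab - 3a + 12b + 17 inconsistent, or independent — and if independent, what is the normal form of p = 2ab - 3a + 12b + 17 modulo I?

2ab - 3a + 12b + 17 lies in I (it reduces to 0).

First compute the reduced Gröbner basis of I by Buchberger's algorithm.
f_1 = -⅗a + ⅗, LT = a.
f_2 = 6a - 4b - 10, LT = a.

S(f_1,f_2): lcm = a. S = ⅔b + ⅔.
  leading term b: no divisor's leading term divides it; move ⅔b to the remainder.
  leading term 1: no divisor's leading term divides it; move ⅔ to the remainder.
  remainder ⅔b + ⅔ ≠ 0; add h_3 = ⅔b + ⅔ to the basis.

The other S-polynomials (S(f_1,h_3), S(f_2,h_3)) all reduce to 0 modulo the current basis, so we have a Gröbner basis.
Inter-reduce: drop elements whose leading term is divisible by another's, tail-reduce, and make monic.
Reduced Gröbner basis: {a - 1, b + 1}.
Label its elements g_1 = a - 1, g_2 = b + 1.

Reduce p = 2ab - 3a + 12b + 17 modulo G:
  leading term ab: subtract (2b)·g_1 from 2ab - 3a + 12b + 17 → -3a + 14b + 17
  leading term a: subtract (-3)·g_1 from -3a + 14b + 17 → 14b + 14
  leading term b: subtract (14)·g_2 from 14b + 14 → 0
  normal form = 0.
Since the normal form is 0, p ∈ I.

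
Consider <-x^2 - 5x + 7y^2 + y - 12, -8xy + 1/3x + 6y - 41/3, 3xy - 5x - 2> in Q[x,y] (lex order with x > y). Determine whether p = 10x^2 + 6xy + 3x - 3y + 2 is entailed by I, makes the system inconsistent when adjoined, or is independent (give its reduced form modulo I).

First compute the reduced Gröbner basis of I by Buchberger's algorithm.
f_1 = -x^2 - 5x + 7y^2 + y - 12, LT = x^2.
f_2 = -8xy + 1/3x + 6y - 41/3, LT = xy.
f_3 = 3xy - 5x - 2, LT = xy.

S(f_1,f_2): lcm = x^2y. S = 1/24x^2 + 23/4xy - 41/24x - 7y^3 - y^2 + 12y.
  leading term x^2: subtract (-1/24)·f_1 from 1/24x^2 + 23/4xy - 41/24x - 7y^3 - y^2 + 12y → 23/4xy - 23/12x - 7y^3 - 17/24y^2 + 289/24y - 1/2
  leading term xy: subtract (-23/32)·f_2 from 23/4xy - 23/12x - 7y^3 - 17/24y^2 + 289/24y - 1/2 → -161/96x - 7y^3 - 17/24y^2 + 785/48y - 991/96
  leading term x: no divisor's leading term divides it; move -161/96x to the remainder.
  leading term y^3: no divisor's leading term divides it; move -7y^3 to the remainder.
  leading term y^2: no divisor's leading term divides it; move -17/24y^2 to the remainder.
  leading term y: no divisor's leading term divides it; move 785/48y to the remainder.
  leading term 1: no divisor's leading term divides it; move -991/96 to the remainder.
  remainder -161/96x - 7y^3 - 17/24y^2 + 785/48y - 991/96 ≠ 0; add h_4 = -161/96x - 7y^3 - 17/24y^2 + 785/48y - 991/96 to the basis.

S(f_1,f_3): lcm = x^2y. S = 5/3x^2 + 5xy + 2/3x - 7y^3 - y^2 + 12y.
  leading term x^2: subtract (-5/3)·f_1 from 5/3x^2 + 5xy + 2/3x - 7y^3 - y^2 + 12y → 5xy - 23/3x - 7y^3 + 32/3y^2 + 41/3y - 20
  leading term xy: subtract (-5/8)·f_2 from 5xy - 23/3x - 7y^3 + 32/3y^2 + 41/3y - 20 → -179/24x - 7y^3 + 32/3y^2 + 209/12y - 685/24
  leading term x: subtract (716/161)·h_4 from -179/24x - 7y^3 + 32/3y^2 + 209/12y - 685/24 → 555/23y^3 + 4449/322y^2 - 17811/322y + 2796/161
  leading term y^3: no divisor's leading term divides it; move 555/23y^3 to the remainder.
  leading term y^2: no divisor's leading term divides it; move 4449/322y^2 to the remainder.
  leading term y: no divisor's leading term divides it; move -17811/322y to the remainder.
  leading term 1: no divisor's leading term divides it; move 2796/161 to the remainder.
  remainder 555/23y^3 + 4449/322y^2 - 17811/322y + 2796/161 ≠ 0; add h_5 = 555/23y^3 + 4449/322y^2 - 17811/322y + 2796/161 to the basis.

S(f_2,f_3): lcm = xy. S = 13/8x - 3/4y + 19/8.
  leading term x: subtract (-156/161)·h_4 from 13/8x - 3/4y + 19/8 → -156/23y^3 - 221/322y^2 + 4861/322y - 1228/161
  leading term y^3: subtract (-52/185)·h_5 from -156/23y^3 - 221/322y^2 + 4861/322y - 1228/161 → 1183/370y^2 - 167/370y - 508/185
  leading term y^2: no divisor's leading term divides it; move 1183/370y^2 to the remainder.
  leading term y: no divisor's leading term divides it; move -167/370y to the remainder.
  leading term 1: no divisor's leading term divides it; move -508/185 to the remainder.
  remainder 1183/370y^2 - 167/370y - 508/185 ≠ 0; add h_6 = 1183/370y^2 - 167/370y - 508/185 to the basis.

S(f_2,h_4): lcm = xy. S = -1/24x - 96/23y^4 - 68/161y^3 + 1570/161y^2 - 4447/644y + 41/24.
  leading term x: subtract (4/161)·h_4 from -1/24x - 96/23y^4 - 68/161y^3 + 1570/161y^2 - 4447/644y + 41/24 → -96/23y^4 - 40/161y^3 + 9437/966y^2 - 1009/138y + 949/483
  leading term y^4: subtract (-32/185y)·h_5 from -96/23y^4 - 40/161y^3 + 9437/966y^2 - 1009/138y + 949/483 → 9112/4255y^3 + 35989/178710y^2 - 769823/178710y + 949/483
  leading term y^3: subtract (9112/102675)·h_5 from 9112/4255y^3 + 35989/178710y^2 - 769823/178710y + 949/483 → -210443/205350y^2 + 123457/205350y + 43493/102675
  leading term y^2: subtract (-210443/656565)·h_6 from -210443/205350y^2 + 123457/205350y + 43493/102675 → 19983/43771y - 19983/43771
  leading term y: no divisor's leading term divides it; move 19983/43771y to the remainder.
  leading term 1: no divisor's leading term divides it; move -19983/43771 to the remainder.
  remainder 19983/43771y - 19983/43771 ≠ 0; add h_7 = 19983/43771y - 19983/43771 to the basis.

The other S-polynomials (S(f_1,h_4), S(f_3,h_4), S(f_1,h_5), S(f_2,h_5), S(f_3,h_5), S(h_4,h_5), S(f_1,h_6), S(f_2,h_6), S(f_3,h_6), S(h_4,h_6), S(h_5,h_6), S(f_1,h_7), S(f_2,h_7), S(f_3,h_7), S(h_4,h_7), S(h_5,h_7), S(h_6,h_7)) all reduce to 0 modulo the current basis, so we have a Gröbner basis.
Inter-reduce: drop elements whose leading term is divisible by another's, tail-reduce, and make monic.
Reduced Gröbner basis: {x + 1, y - 1}.
Label its elements g_1 = x + 1, g_2 = y - 1.

Reduce p = 10x^2 + 6xy + 3x - 3y + 2 modulo G:
  leading term x^2: subtract (10x)·g_1 from 10x^2 + 6xy + 3x - 3y + 2 → 6xy - 7x - 3y + 2
  leading term xy: subtract (6y)·g_1 from 6xy - 7x - 3y + 2 → -7x - 9y + 2
  leading term x: subtract (-7)·g_1 from -7x - 9y + 2 → -9y + 9
  leading term y: subtract (-9)·g_2 from -9y + 9 → 0
  normal form = 0.
Since the normal form is 0, p ∈ I.

The remainder on division by a Gröbner basis is unique — it is the normal form.

10x^2 + 6xy + 3x - 3y + 2 lies in I (it reduces to 0).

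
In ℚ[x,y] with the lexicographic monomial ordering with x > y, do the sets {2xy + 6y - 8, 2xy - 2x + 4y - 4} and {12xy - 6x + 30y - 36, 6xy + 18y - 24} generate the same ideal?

Two ideals are equal iff their reduced Gröbner bases coincide (the reduced basis is unique for a fixed ordering).
Buchberger on the first generating set:
f_1 = 2xy + 6y - 8, LT = xy.
f_2 = 2xy - 2x + 4y - 4, LT = xy.

S(f_1,f_2): lcm = xy. S = x + y - 2.
  leading term x: no divisor's leading term divides it; move x to the remainder.
  leading term y: no divisor's leading term divides it; move y to the remainder.
  leading term 1: no divisor's leading term divides it; move -2 to the remainder.
  remainder x + y - 2 ≠ 0; add g_3 = x + y - 2 to the basis.

S(f_1,g_3): lcm = xy. S = -y² + 5y - 4.
  leading term y²: no divisor's leading term divides it; move -y² to the remainder.
  leading term y: no divisor's leading term divides it; move 5y to the remainder.
  leading term 1: no divisor's leading term divides it; move -4 to the remainder.
  remainder -y² + 5y - 4 ≠ 0; add g_4 = -y² + 5y - 4 to the basis.

The other S-polynomials (S(f_2,g_3), S(f_1,g_4), S(f_2,g_4), S(g_3,g_4)) all reduce to 0 modulo the current basis, so we have a Gröbner basis.
Inter-reduce: drop elements whose leading term is divisible by another's, tail-reduce, and make monic.
Reduced Gröbner basis: {x + y - 2, y² - 5y + 4}.

Buchberger on the second generating set:
h_1 = 12xy - 6x + 30y - 36, LT = xy.
h_2 = 6xy + 18y - 24, LT = xy.

S(h_1,h_2): lcm = xy. S = -½x - ½y + 1.
  leading term x: no divisor's leading term divides it; move -½x to the remainder.
  leading term y: no divisor's leading term divides it; move -½y to the remainder.
  leading term 1: no divisor's leading term divides it; move 1 to the remainder.
  remainder -½x - ½y + 1 ≠ 0; add k_3 = -½x - ½y + 1 to the basis.

S(h_1,k_3): lcm = xy. S = -½x - y² + 9/2y - 3.
  leading term x: subtract (1)·k_3 from -½x - y² + 9/2y - 3 → -y² + 5y - 4
  leading term y²: no divisor's leading term divides it; move -y² to the remainder.
  leading term y: no divisor's leading term divides it; move 5y to the remainder.
  leading term 1: no divisor's leading term divides it; move -4 to the remainder.
  remainder -y² + 5y - 4 ≠ 0; add k_4 = -y² + 5y - 4 to the basis.

The other S-polynomials (S(h_2,k_3), S(h_1,k_4), S(h_2,k_4), S(k_3,k_4)) all reduce to 0 modulo the current basis, so we have a Gröbner basis.
Inter-reduce: drop elements whose leading term is divisible by another's, tail-reduce, and make monic.
Reduced Gröbner basis: {x + y - 2, y² - 5y + 4}.

Same reduced basis, so the two generating sets span the same ideal.

Yes, the ideals are equal.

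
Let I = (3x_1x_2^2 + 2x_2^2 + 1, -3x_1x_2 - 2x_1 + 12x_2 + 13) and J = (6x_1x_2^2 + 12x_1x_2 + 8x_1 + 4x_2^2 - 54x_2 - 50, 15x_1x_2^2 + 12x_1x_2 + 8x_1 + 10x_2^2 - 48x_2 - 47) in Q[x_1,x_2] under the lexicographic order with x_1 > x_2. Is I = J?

Since reduced Gröbner bases are canonical representatives of ideals under a given ordering, it suffices to compute and compare them.
Buchberger on the first generating set:
f_1 = 3x_1x_2^2 + 2x_2^2 + 1, LT = x_1x_2^2.
f_2 = -3x_1x_2 - 2x_1 + 12x_2 + 13, LT = x_1x_2.

S(f_1,f_2): lcm = x_1x_2^2. S = -2/3x_1x_2 + 14/3x_2^2 + 13/3x_2 + 1/3.
  leading term x_1x_2: subtract (2/9)·f_2 from -2/3x_1x_2 + 14/3x_2^2 + 13/3x_2 + 1/3 → 4/9x_1 + 14/3x_2^2 + 5/3x_2 - 23/9
  leading term x_1: no divisor's leading term divides it; move 4/9x_1 to the remainder.
  leading term x_2^2: no divisor's leading term divides it; move 14/3x_2^2 to the remainder.
  leading term x_2: no divisor's leading term divides it; move 5/3x_2 to the remainder.
  leading term 1: no divisor's leading term divides it; move -23/9 to the remainder.
  remainder 4/9x_1 + 14/3x_2^2 + 5/3x_2 - 23/9 ≠ 0; add g_3 = 4/9x_1 + 14/3x_2^2 + 5/3x_2 - 23/9 to the basis.

S(f_1,g_3): lcm = x_1x_2^2. S = -21/2x_2^4 - 15/4x_2^3 + 77/12x_2^2 + 1/3.
  leading term x_2^4: no divisor's leading term divides it; move -21/2x_2^4 to the remainder.
  leading term x_2^3: no divisor's leading term divides it; move -15/4x_2^3 to the remainder.
  leading term x_2^2: no divisor's leading term divides it; move 77/12x_2^2 to the remainder.
  leading term 1: no divisor's leading term divides it; move 1/3 to the remainder.
  remainder -21/2x_2^4 - 15/4x_2^3 + 77/12x_2^2 + 1/3 ≠ 0; add g_4 = -21/2x_2^4 - 15/4x_2^3 + 77/12x_2^2 + 1/3 to the basis.

S(f_2,g_3): lcm = x_1x_2. S = 2/3x_1 - 21/2x_2^3 - 15/4x_2^2 + 7/4x_2 - 13/3.
  leading term x_1: subtract (3/2)·g_3 from 2/3x_1 - 21/2x_2^3 - 15/4x_2^2 + 7/4x_2 - 13/3 → -21/2x_2^3 - 43/4x_2^2 - 3/4x_2 - 1/2
  leading term x_2^3: no divisor's leading term divides it; move -21/2x_2^3 to the remainder.
  leading term x_2^2: no divisor's leading term divides it; move -43/4x_2^2 to the remainder.
  leading term x_2: no divisor's leading term divides it; move -3/4x_2 to the remainder.
  leading term 1: no divisor's leading term divides it; move -1/2 to the remainder.
  remainder -21/2x_2^3 - 43/4x_2^2 - 3/4x_2 - 1/2 ≠ 0; add g_5 = -21/2x_2^3 - 43/4x_2^2 - 3/4x_2 - 1/2 to the basis.

The other S-polynomials (S(f_1,g_4), S(f_2,g_4), S(g_3,g_4), S(f_1,g_5), S(f_2,g_5), S(g_3,g_5), S(g_4,g_5)) all reduce to 0 modulo the current basis, so we have a Gröbner basis.
Inter-reduce: drop elements whose leading term is divisible by another's, tail-reduce, and make monic.
Reduced Gröbner basis: {x_1 + 21/2x_2^2 + 15/4x_2 - 23/4, x_2^3 + 43/42x_2^2 + 1/14x_2 + 1/21}.

Buchberger on the second generating set:
h_1 = 6x_1x_2^2 + 12x_1x_2 + 8x_1 + 4x_2^2 - 54x_2 - 50, LT = x_1x_2^2.
h_2 = 15x_1x_2^2 + 12x_1x_2 + 8x_1 + 10x_2^2 - 48x_2 - 47, LT = x_1x_2^2.

S(h_1,h_2): lcm = x_1x_2^2. S = 6/5x_1x_2 + 4/5x_1 - 29/5x_2 - 26/5.
  leading term x_1x_2: no divisor's leading term divides it; move 6/5x_1x_2 to the remainder.
  leading term x_1: no divisor's leading term divides it; move 4/5x_1 to the remainder.
  leading term x_2: no divisor's leading term divides it; move -29/5x_2 to the remainder.
  leading term 1: no divisor's leading term divides it; move -26/5 to the remainder.
  remainder 6/5x_1x_2 + 4/5x_1 - 29/5x_2 - 26/5 ≠ 0; add k_3 = 6/5x_1x_2 + 4/5x_1 - 29/5x_2 - 26/5 to the basis.

S(h_1,k_3): lcm = x_1x_2^2. S = 4/3x_1x_2 + 4/3x_1 + 11/2x_2^2 - 14/3x_2 - 25/3.
  leading term x_1x_2: subtract (10/9)·k_3 from 4/3x_1x_2 + 4/3x_1 + 11/2x_2^2 - 14/3x_2 - 25/3 → 4/9x_1 + 11/2x_2^2 + 16/9x_2 - 23/9
  leading term x_1: no divisor's leading term divides it; move 4/9x_1 to the remainder.
  leading term x_2^2: no divisor's leading term divides it; move 11/2x_2^2 to the remainder.
  leading term x_2: no divisor's leading term divides it; move 16/9x_2 to the remainder.
  leading term 1: no divisor's leading term divides it; move -23/9 to the remainder.
  remainder 4/9x_1 + 11/2x_2^2 + 16/9x_2 - 23/9 ≠ 0; add k_4 = 4/9x_1 + 11/2x_2^2 + 16/9x_2 - 23/9 to the basis.

S(h_1,k_4): lcm = x_1x_2^2. S = 2x_1x_2 + 4/3x_1 - 99/8x_2^4 - 4x_2^3 + 77/12x_2^2 - 9x_2 - 25/3.
  leading term x_1x_2: subtract (5/3)·k_3 from 2x_1x_2 + 4/3x_1 - 99/8x_2^4 - 4x_2^3 + 77/12x_2^2 - 9x_2 - 25/3 → -99/8x_2^4 - 4x_2^3 + 77/12x_2^2 + 2/3x_2 + 1/3
  leading term x_2^4: no divisor's leading term divides it; move -99/8x_2^4 to the remainder.
  leading term x_2^3: no divisor's leading term divides it; move -4x_2^3 to the remainder.
  leading term x_2^2: no divisor's leading term divides it; move 77/12x_2^2 to the remainder.
  leading term x_2: no divisor's leading term divides it; move 2/3x_2 to the remainder.
  leading term 1: no divisor's leading term divides it; move 1/3 to the remainder.
  remainder -99/8x_2^4 - 4x_2^3 + 77/12x_2^2 + 2/3x_2 + 1/3 ≠ 0; add k_5 = -99/8x_2^4 - 4x_2^3 + 77/12x_2^2 + 2/3x_2 + 1/3 to the basis.

S(k_3,k_4): lcm = x_1x_2. S = 2/3x_1 - 99/8x_2^3 - 4x_2^2 + 11/12x_2 - 13/3.
  leading term x_1: subtract (3/2)·k_4 from 2/3x_1 - 99/8x_2^3 - 4x_2^2 + 11/12x_2 - 13/3 → -99/8x_2^3 - 49/4x_2^2 - 7/4x_2 - 1/2
  leading term x_2^3: no divisor's leading term divides it; move -99/8x_2^3 to the remainder.
  leading term x_2^2: no divisor's leading term divides it; move -49/4x_2^2 to the remainder.
  leading term x_2: no divisor's leading term divides it; move -7/4x_2 to the remainder.
  leading term 1: no divisor's leading term divides it; move -1/2 to the remainder.
  remainder -99/8x_2^3 - 49/4x_2^2 - 7/4x_2 - 1/2 ≠ 0; add k_6 = -99/8x_2^3 - 49/4x_2^2 - 7/4x_2 - 1/2 to the basis.

The other S-polynomials (S(h_2,k_3), S(h_2,k_4), S(h_1,k_5), S(h_2,k_5), S(k_3,k_5), S(k_4,k_5), S(h_1,k_6), S(h_2,k_6), S(k_3,k_6), S(k_4,k_6), S(k_5,k_6)) all reduce to 0 modulo the current basis, so we have a Gröbner basis.
Inter-reduce: drop elements whose leading term is divisible by another's, tail-reduce, and make monic.
Reduced Gröbner basis: {x_1 + 99/8x_2^2 + 4x_2 - 23/4, x_2^3 + 98/99x_2^2 + 14/99x_2 + 4/99}.

These differ, so the ideals are not equal.

No, the ideals differ.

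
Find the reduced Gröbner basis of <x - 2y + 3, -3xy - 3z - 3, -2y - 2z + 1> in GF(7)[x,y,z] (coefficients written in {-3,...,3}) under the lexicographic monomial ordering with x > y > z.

The reduced Gröbner basis is the canonical form of the ideal for this ordering.

f_1 = x - 2y + 3, LT = x.
f_2 = -3xy - 3z - 3, LT = xy.
f_3 = -2y - 2z + 1, LT = y.

S(f_1,f_2): lcm = xy. S = -2y^2 + 3y - z - 1.
  leading term y^2: subtract (y)·f_3 from -2y^2 + 3y - z - 1 → 2yz + 2y - z - 1
  leading term yz: subtract (-z)·f_3 from 2yz + 2y - z - 1 → 2y - 2z^2 - 1
  leading term y: subtract (-1)·f_3 from 2y - 2z^2 - 1 → -2z^2 - 2z
  leading term z^2: no divisor's leading term divides it; move -2z^2 to the remainder.
  leading term z: no divisor's leading term divides it; move -2z to the remainder.
  remainder -2z^2 - 2z ≠ 0; add g_4 = -2z^2 - 2z to the basis.

S(f_1,f_3): leading monomials are coprime, so the S-polynomial reduces to 0 (Buchberger's first criterion).
S(f_2,f_3): lcm = xy. S = -xz - 3x + z + 1.
  leading term xz: subtract (-z)·f_1 from -xz - 3x + z + 1 → -3x - 2yz - 3z + 1
  leading term x: subtract (-3)·f_1 from -3x - 2yz - 3z + 1 → -2yz + y - 3z + 3
  leading term yz: subtract (z)·f_3 from -2yz + y - 3z + 3 → y + 2z^2 + 3z + 3
  leading term y: subtract (3)·f_3 from y + 2z^2 + 3z + 3 → 2z^2 + 2z
  leading term z^2: subtract (-1)·g_4 from 2z^2 + 2z → 0
  remainder 0.

S(f_1,g_4): leading monomials are coprime, so the S-polynomial reduces to 0 (Buchberger's first criterion).
S(f_2,g_4): leading monomials are coprime, so the S-polynomial reduces to 0 (Buchberger's first criterion).
S(f_3,g_4): leading monomials are coprime, so the S-polynomial reduces to 0 (Buchberger's first criterion).
Every S-polynomial of the final basis reduces to 0, so we have a Gröbner basis.
Inter-reduce: drop elements whose leading term is divisible by another's, tail-reduce, and make monic.

G = {x + 2z + 2, y + z + 3, z^2 + z}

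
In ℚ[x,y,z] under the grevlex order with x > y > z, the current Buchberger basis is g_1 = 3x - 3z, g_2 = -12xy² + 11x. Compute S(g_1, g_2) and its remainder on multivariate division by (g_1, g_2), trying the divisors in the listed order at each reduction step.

S(g_1, g_2) = -y²z + 11/12x; remainder on division = -y²z + 11/12z.

lcm(LM(g_1), LM(g_2)) = xy².
S = (lcm/LT(g_1))·g_1 − (lcm/LT(g_2))·g_2 = -y²z + 11/12x.
Reduce S modulo (g_1, g_2) in that order:
  leading term y²z: no divisor's leading term divides it; move -y²z to the remainder.
  leading term x: subtract (11/36)·g_1 from 11/12x → 11/12z
  leading term z: no divisor's leading term divides it; move 11/12z to the remainder.
The remainder -y²z + 11/12z is nonzero, so it would be added as the next basis element.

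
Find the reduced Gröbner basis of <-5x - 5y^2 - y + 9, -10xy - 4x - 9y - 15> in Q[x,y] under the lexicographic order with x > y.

The reduced Gröbner basis is the canonical form of the ideal for this ordering.

f_1 = -5x - 5y^2 - y + 9, LT = x.
f_2 = -10xy - 4x - 9y - 15, LT = xy.

S(f_1,f_2): lcm = xy. S = -2/5x + y^3 + 1/5y^2 - 27/10y - 3/2.
  leading term x: subtract (2/25)·f_1 from -2/5x + y^3 + 1/5y^2 - 27/10y - 3/2 → y^3 + 3/5y^2 - 131/50y - 111/50
  leading term y^3: no divisor's leading term divides it; move y^3 to the remainder.
  leading term y^2: no divisor's leading term divides it; move 3/5y^2 to the remainder.
  leading term y: no divisor's leading term divides it; move -131/50y to the remainder.
  leading term 1: no divisor's leading term divides it; move -111/50 to the remainder.
  remainder y^3 + 3/5y^2 - 131/50y - 111/50 ≠ 0; add g_3 = y^3 + 3/5y^2 - 131/50y - 111/50 to the basis.

S(f_1,g_3): leading monomials are coprime, so the S-polynomial reduces to 0 (Buchberger's first criterion).
S(f_2,g_3): lcm = xy^3. S = -1/5xy^2 + 131/50xy + 111/50x + 9/10y^3 + 3/2y^2.
  leading term xy^2: subtract (1/25y^2)·f_1 from -1/5xy^2 + 131/50xy + 111/50x + 9/10y^3 + 3/2y^2 → 131/50xy + 111/50x + 1/5y^4 + 47/50y^3 + 57/50y^2
  leading term xy: subtract (-131/250y)·f_1 from 131/50xy + 111/50x + 1/5y^4 + 47/50y^3 + 57/50y^2 → 111/50x + 1/5y^4 - 42/25y^3 + 77/125y^2 + 1179/250y
  leading term x: subtract (-111/250)·f_1 from 111/50x + 1/5y^4 - 42/25y^3 + 77/125y^2 + 1179/250y → 1/5y^4 - 42/25y^3 - 401/250y^2 + 534/125y + 999/250
  leading term y^4: subtract (1/5y)·g_3 from 1/5y^4 - 42/25y^3 - 401/250y^2 + 534/125y + 999/250 → -9/5y^3 - 27/25y^2 + 1179/250y + 999/250
  leading term y^3: subtract (-9/5)·g_3 from -9/5y^3 - 27/25y^2 + 1179/250y + 999/250 → 0
  remainder 0.

Every S-polynomial of the final basis reduces to 0, so we have a Gröbner basis.
Inter-reduce: drop elements whose leading term is divisible by another's, tail-reduce, and make monic.

G = {x + y^2 + 1/5y - 9/5, y^3 + 3/5y^2 - 131/50y - 111/50}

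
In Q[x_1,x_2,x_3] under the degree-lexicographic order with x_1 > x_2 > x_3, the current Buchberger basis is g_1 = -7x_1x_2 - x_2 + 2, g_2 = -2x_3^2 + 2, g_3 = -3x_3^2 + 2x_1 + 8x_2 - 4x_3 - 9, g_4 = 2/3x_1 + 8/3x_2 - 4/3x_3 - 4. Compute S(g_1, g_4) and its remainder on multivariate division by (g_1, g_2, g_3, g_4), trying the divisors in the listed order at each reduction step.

lcm(LM(g_1), LM(g_4)) = x_1x_2.
S = (lcm/LT(g_1))·g_1 − (lcm/LT(g_4))·g_4 = -4x_2^2 + 2x_2x_3 + 43/7x_2 - 2/7.
Reduce S modulo (g_1, g_2, g_3, g_4) in that order:
  leading term x_2^2: no divisor's leading term divides it; move -4x_2^2 to the remainder.
  leading term x_2x_3: no divisor's leading term divides it; move 2x_2x_3 to the remainder.
  leading term x_2: no divisor's leading term divides it; move 43/7x_2 to the remainder.
  leading term 1: no divisor's leading term divides it; move -2/7 to the remainder.
The remainder -4x_2^2 + 2x_2x_3 + 43/7x_2 - 2/7 is nonzero, so it would be added as the next basis element.
An S-polynomial is built so that the two leading terms cancel; whether anything survives reduction is exactly the Gröbner-basis criterion.

S(g_1, g_4) = -4x_2^2 + 2x_2x_3 + 43/7x_2 - 2/7; remainder on division = -4x_2^2 + 2x_2x_3 + 43/7x_2 - 2/7.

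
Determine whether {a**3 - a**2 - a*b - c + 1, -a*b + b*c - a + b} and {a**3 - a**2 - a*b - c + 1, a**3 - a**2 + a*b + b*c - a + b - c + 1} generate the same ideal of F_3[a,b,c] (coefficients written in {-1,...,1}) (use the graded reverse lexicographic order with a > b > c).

Yes, the ideals are equal.

Two ideals are equal iff their reduced Gröbner bases coincide (the reduced basis is unique for a fixed ordering).
Buchberger on the first generating set:
f_1 = a**3 - a**2 - a*b - c + 1, LT = a**3.
f_2 = -a*b + b*c - a + b, LT = a*b.

S(f_1,f_2): lcm = a**3*b. S = a**2*b*c - a**3 - a*b**2 - b*c + b.
  leading term a**2*b*c: subtract (-a*c)·f_2 from a**2*b*c - a**3 - a*b**2 - b*c + b → a*b*c**2 - a**3 - a*b**2 - a**2*c + a*b*c - b*c + b
  leading term a*b*c**2: subtract (-c**2)·f_2 from a*b*c**2 - a**3 - a*b**2 - a**2*c + a*b*c - b*c + b → b*c**3 - a**3 - a*b**2 - a**2*c + a*b*c - a*c**2 + b*c**2 - b*c + b
  leading term b*c**3: no divisor's leading term divides it; move b*c**3 to the remainder.
  leading term a**3: subtract (-1)·f_1 from -a**3 - a*b**2 - a**2*c + a*b*c - a*c**2 + b*c**2 - b*c + b → -a*b**2 - a**2*c + a*b*c - a*c**2 + b*c**2 - a**2 - a*b - b*c + b - c + 1
  leading term a*b**2: subtract (b)·f_2 from -a*b**2 - a**2*c + a*b*c - a*c**2 + b*c**2 - a**2 - a*b - b*c + b - c + 1 → -a**2*c + a*b*c - b**2*c - a*c**2 + b*c**2 - a**2 - b**2 - b*c + b - c + 1
  leading term a**2*c: no divisor's leading term divides it; move -a**2*c to the remainder.
  leading term a*b*c: subtract (-c)·f_2 from a*b*c - b**2*c - a*c**2 + b*c**2 - a**2 - b**2 - b*c + b - c + 1 → -b**2*c - a*c**2 - b*c**2 - a**2 - b**2 - a*c + b - c + 1
  leading term b**2*c: no divisor's leading term divides it; move -b**2*c to the remainder.
  leading term a*c**2: no divisor's leading term divides it; move -a*c**2 to the remainder.
  leading term b*c**2: no divisor's leading term divides it; move -b*c**2 to the remainder.
  leading term a**2: no divisor's leading term divides it; move -a**2 to the remainder.
  leading term b**2: no divisor's leading term divides it; move -b**2 to the remainder.
  leading term a*c: no divisor's leading term divides it; move -a*c to the remainder.
  leading term b: no divisor's leading term divides it; move b to the remainder.
  leading term c: no divisor's leading term divides it; move -c to the remainder.
  leading term 1: no divisor's leading term divides it; move 1 to the remainder.
  remainder b*c**3 - a**2*c - b**2*c - a*c**2 - b*c**2 - a**2 - b**2 - a*c + b - c + 1 ≠ 0; add g_3 = b*c**3 - a**2*c - b**2*c - a*c**2 - b*c**2 - a**2 - b**2 - a*c + b - c + 1 to the basis.

The other S-polynomials (S(f_1,g_3), S(f_2,g_3)) all reduce to 0 modulo the current basis, so we have a Gröbner basis.
Inter-reduce: drop elements whose leading term is divisible by another's, tail-reduce, and make monic.
Reduced Gröbner basis: {b*c**3 - a**2*c - b**2*c - a*c**2 - b*c**2 - a**2 - b**2 - a*c + b - c + 1, a**3 - a**2 - b*c + a - b - c + 1, a*b - b*c + a - b}.

Buchberger on the second generating set:
h_1 = a**3 - a**2 - a*b - c + 1, LT = a**3.
h_2 = a**3 - a**2 + a*b + b*c - a + b - c + 1, LT = a**3.

S(h_1,h_2): lcm = a**3. S = a*b - b*c + a - b.
  leading term a*b: no divisor's leading term divides it; move a*b to the remainder.
  leading term b*c: no divisor's leading term divides it; move -b*c to the remainder.
  leading term a: no divisor's leading term divides it; move a to the remainder.
  leading term b: no divisor's leading term divides it; move -b to the remainder.
  remainder a*b - b*c + a - b ≠ 0; add k_3 = a*b - b*c + a - b to the basis.

S(h_1,k_3): lcm = a**3*b. S = a**2*b*c - a**3 - a*b**2 - b*c + b.
  leading term a**2*b*c: subtract (a*c)·k_3 from a**2*b*c - a**3 - a*b**2 - b*c + b → a*b*c**2 - a**3 - a*b**2 - a**2*c + a*b*c - b*c + b
  leading term a*b*c**2: subtract (c**2)·k_3 from a*b*c**2 - a**3 - a*b**2 - a**2*c + a*b*c - b*c + b → b*c**3 - a**3 - a*b**2 - a**2*c + a*b*c - a*c**2 + b*c**2 - b*c + b
  leading term b*c**3: no divisor's leading term divides it; move b*c**3 to the remainder.
  leading term a**3: subtract (-1)·h_1 from -a**3 - a*b**2 - a**2*c + a*b*c - a*c**2 + b*c**2 - b*c + b → -a*b**2 - a**2*c + a*b*c - a*c**2 + b*c**2 - a**2 - a*b - b*c + b - c + 1
  leading term a*b**2: subtract (-b)·k_3 from -a*b**2 - a**2*c + a*b*c - a*c**2 + b*c**2 - a**2 - a*b - b*c + b - c + 1 → -a**2*c + a*b*c - b**2*c - a*c**2 + b*c**2 - a**2 - b**2 - b*c + b - c + 1
  leading term a**2*c: no divisor's leading term divides it; move -a**2*c to the remainder.
  leading term a*b*c: subtract (c)·k_3 from a*b*c - b**2*c - a*c**2 + b*c**2 - a**2 - b**2 - b*c + b - c + 1 → -b**2*c - a*c**2 - b*c**2 - a**2 - b**2 - a*c + b - c + 1
  leading term b**2*c: no divisor's leading term divides it; move -b**2*c to the remainder.
  leading term a*c**2: no divisor's leading term divides it; move -a*c**2 to the remainder.
  leading term b*c**2: no divisor's leading term divides it; move -b*c**2 to the remainder.
  leading term a**2: no divisor's leading term divides it; move -a**2 to the remainder.
  leading term b**2: no divisor's leading term divides it; move -b**2 to the remainder.
  leading term a*c: no divisor's leading term divides it; move -a*c to the remainder.
  leading term b: no divisor's leading term divides it; move b to the remainder.
  leading term c: no divisor's leading term divides it; move -c to the remainder.
  leading term 1: no divisor's leading term divides it; move 1 to the remainder.
  remainder b*c**3 - a**2*c - b**2*c - a*c**2 - b*c**2 - a**2 - b**2 - a*c + b - c + 1 ≠ 0; add k_4 = b*c**3 - a**2*c - b**2*c - a*c**2 - b*c**2 - a**2 - b**2 - a*c + b - c + 1 to the basis.

The other S-polynomials (S(h_2,k_3), S(h_1,k_4), S(h_2,k_4), S(k_3,k_4)) all reduce to 0 modulo the current basis, so we have a Gröbner basis.
Inter-reduce: drop elements whose leading term is divisible by another's, tail-reduce, and make monic.
Reduced Gröbner basis: {b*c**3 - a**2*c - b**2*c - a*c**2 - b*c**2 - a**2 - b**2 - a*c + b - c + 1, a**3 - a**2 - b*c + a - b - c + 1, a*b - b*c + a - b}.

These coincide, so the ideals are equal.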